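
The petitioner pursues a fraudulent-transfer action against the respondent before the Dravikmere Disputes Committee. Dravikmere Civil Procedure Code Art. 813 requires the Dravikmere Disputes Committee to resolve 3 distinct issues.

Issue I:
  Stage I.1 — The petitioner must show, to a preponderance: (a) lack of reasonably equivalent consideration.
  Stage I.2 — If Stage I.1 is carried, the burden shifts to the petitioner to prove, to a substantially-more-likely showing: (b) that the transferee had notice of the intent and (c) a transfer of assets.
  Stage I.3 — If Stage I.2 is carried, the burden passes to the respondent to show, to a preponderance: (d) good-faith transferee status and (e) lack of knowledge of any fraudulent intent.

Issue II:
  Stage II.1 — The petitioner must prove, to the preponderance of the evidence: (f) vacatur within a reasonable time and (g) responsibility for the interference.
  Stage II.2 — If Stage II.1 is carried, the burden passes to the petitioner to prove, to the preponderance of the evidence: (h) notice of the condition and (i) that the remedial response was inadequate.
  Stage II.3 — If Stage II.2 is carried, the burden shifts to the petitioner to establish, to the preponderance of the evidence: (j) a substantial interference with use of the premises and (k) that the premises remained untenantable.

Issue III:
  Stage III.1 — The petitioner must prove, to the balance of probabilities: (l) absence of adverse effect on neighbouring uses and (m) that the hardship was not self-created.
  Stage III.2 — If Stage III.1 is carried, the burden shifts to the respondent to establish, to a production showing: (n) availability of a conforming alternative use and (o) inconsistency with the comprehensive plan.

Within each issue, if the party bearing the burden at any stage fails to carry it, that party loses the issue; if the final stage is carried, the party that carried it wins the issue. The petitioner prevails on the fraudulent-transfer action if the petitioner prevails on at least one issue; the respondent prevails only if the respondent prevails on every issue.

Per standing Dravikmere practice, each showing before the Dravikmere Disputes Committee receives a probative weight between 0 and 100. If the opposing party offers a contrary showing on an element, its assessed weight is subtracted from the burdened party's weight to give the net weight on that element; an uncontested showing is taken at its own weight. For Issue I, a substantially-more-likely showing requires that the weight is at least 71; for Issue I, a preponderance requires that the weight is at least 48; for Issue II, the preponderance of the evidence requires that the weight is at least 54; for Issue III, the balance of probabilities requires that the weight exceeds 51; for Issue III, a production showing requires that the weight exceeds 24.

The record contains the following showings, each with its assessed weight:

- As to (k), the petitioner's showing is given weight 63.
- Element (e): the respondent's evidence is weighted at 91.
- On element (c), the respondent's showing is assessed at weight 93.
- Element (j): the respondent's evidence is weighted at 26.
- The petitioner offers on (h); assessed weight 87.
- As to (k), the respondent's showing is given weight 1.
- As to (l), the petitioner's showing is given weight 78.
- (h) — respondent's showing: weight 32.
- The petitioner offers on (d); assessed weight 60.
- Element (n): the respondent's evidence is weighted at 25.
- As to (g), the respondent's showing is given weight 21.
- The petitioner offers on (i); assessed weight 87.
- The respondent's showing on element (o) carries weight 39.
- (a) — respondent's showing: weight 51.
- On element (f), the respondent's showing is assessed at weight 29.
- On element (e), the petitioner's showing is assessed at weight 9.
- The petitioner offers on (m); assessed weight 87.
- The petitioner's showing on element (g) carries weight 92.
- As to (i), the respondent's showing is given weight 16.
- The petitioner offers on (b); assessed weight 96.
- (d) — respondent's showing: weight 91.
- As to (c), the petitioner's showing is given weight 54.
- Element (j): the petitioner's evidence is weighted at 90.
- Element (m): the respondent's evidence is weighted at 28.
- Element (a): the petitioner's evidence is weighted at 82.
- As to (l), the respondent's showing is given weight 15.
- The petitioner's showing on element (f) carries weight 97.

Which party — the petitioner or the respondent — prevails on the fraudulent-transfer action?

petitioner

— Issue I —
Stage I.1 — burden on petitioner; standard: a preponderance (weight is at least 48).
    (a): 82 − 51 = 31 < 48 [not met]
  The petitioner does not carry Stage I.1.
So the respondent prevails on this issue.
— Issue II —
Stage II.1 — burden on petitioner; standard: the preponderance of the evidence (weight is at least 54).
    (f): 97 − 29 = 68 ≥ 54 [met]
    (g): 92 − 21 = 71 ≥ 54 [met]
  Stage II.1 carried; the burden remains with the petitioner.
Stage II.2 — burden on petitioner; standard: the preponderance of the evidence (weight is at least 54).
    (h): 87 − 32 = 55 ≥ 54 [met]
    (i): 87 − 16 = 71 ≥ 54 [met]
  Stage II.2 carried; the burden remains with the petitioner.
Stage II.3 — burden on petitioner; standard: the preponderance of the evidence (weight is at least 54).
    (j): 90 − 26 = 64 ≥ 54 [met]
    (k): 63 − 1 = 62 ≥ 54 [met]
  Stage II.3 carried; the final stage is satisfied.
Every stage carried; the petitioner prevails on this issue.
— Issue III —
At Stage III.1 the petitioner must meet the balance of probabilities (weight exceeds 51): on (l) the weight is 78 less the opposing 15 gives net 63, > 51, so (l) meets the standard; on (m) the weight is 87 less the opposing 28 gives net 59, > 51, so (m) meets the standard.
  Stage III.1 is satisfied; the onus moves to the respondent.
At Stage III.2 the respondent must meet a production showing (weight exceeds 24): on (n) the weight is 25, > 24, so (n) meets the standard; on (o) the weight is 39, which does exceed 24, so (o) meets the standard.
  Stage III.2 carried; the final stage is satisfied.
With every stage satisfied, the respondent prevails on this issue.
Per-issue: Issue I → respondent; Issue II → petitioner; Issue III → respondent. The petitioner must prevail on at least one issue; overall, the petitioner prevails.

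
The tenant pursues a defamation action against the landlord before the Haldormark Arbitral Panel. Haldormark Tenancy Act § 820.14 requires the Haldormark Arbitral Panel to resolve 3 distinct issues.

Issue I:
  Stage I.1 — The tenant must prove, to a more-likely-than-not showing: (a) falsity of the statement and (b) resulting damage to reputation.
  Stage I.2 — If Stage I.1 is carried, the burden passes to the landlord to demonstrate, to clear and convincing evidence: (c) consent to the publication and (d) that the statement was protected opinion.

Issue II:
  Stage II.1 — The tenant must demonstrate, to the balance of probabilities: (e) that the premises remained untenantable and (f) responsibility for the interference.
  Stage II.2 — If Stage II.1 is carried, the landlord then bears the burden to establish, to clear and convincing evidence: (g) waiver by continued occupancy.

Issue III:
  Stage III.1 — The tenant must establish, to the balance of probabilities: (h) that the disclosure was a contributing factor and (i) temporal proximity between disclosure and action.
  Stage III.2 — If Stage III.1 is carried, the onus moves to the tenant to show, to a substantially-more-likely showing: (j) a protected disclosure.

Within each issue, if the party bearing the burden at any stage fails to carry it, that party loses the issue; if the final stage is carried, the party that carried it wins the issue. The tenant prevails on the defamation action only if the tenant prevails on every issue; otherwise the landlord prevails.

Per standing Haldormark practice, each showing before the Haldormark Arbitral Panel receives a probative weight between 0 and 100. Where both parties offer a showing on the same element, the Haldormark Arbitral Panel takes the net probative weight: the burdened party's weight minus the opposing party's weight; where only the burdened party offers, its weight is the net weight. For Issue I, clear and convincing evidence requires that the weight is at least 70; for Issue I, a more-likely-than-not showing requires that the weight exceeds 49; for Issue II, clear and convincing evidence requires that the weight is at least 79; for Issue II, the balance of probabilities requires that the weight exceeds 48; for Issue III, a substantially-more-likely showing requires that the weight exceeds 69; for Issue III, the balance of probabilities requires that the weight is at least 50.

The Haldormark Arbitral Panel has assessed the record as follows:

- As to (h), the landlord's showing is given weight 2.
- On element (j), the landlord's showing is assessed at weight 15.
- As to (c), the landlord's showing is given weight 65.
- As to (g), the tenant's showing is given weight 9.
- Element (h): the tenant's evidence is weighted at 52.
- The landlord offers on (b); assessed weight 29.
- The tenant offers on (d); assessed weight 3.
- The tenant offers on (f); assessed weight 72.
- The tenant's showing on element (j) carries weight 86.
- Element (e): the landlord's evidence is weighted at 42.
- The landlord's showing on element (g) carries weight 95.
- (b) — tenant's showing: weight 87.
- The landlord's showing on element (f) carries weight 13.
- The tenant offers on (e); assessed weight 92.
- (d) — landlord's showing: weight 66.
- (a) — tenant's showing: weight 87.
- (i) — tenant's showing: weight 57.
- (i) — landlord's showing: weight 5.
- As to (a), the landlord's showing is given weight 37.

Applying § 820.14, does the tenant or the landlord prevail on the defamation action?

landlord

— Issue I —
Stage I.1 (tenant, a more-likely-than-not showing, weight exceeds 49): (a) net 87−37=50 > 49 — meets; (b) net 87−29=58 > 49 — meets.
  The tenant carries Stage I.1; the landlord now bears the burden.
Stage I.2 (landlord, clear and convincing evidence, weight is at least 70): (c) 65 < 70 — fails; (d) net 66−3=63 < 70 — fails.
  The landlord does not carry Stage I.2.
So the tenant prevails on this issue.
— Issue II —
Stage II.1 — burden on tenant; standard: the balance of probabilities (weight exceeds 48).
    (e): 92 − 42 = 50 > 48 [met]
    (f): 72 − 13 = 59 > 48 [met]
  The tenant carries Stage II.1; the landlord now bears the burden.
Stage II.2 — burden on landlord; standard: clear and convincing evidence (weight is at least 79).
    (g): 95 − 9 = 86 ≥ 79 [met]
  Stage II.2 carried; the final stage is satisfied.
With every stage satisfied, the landlord prevails on this issue.
— Issue III —
Stage III.1 (tenant, the balance of probabilities, weight is at least 50): (h) net 52−2=50 ≥ 50 — meets; (i) net 57−5=52 ≥ 50 — meets.
  Stage III.1 carried; the burden remains with the tenant.
Stage III.2 (tenant, a substantially-more-likely showing, weight exceeds 69): (j) net 86−15=71 > 69 — meets.
  All elements met at the final stage.
Every stage carried; the tenant prevails on this issue.
Per-issue: Issue I → tenant; Issue II → landlord; Issue III → tenant. The tenant must prevail on every issue; overall, the landlord prevails.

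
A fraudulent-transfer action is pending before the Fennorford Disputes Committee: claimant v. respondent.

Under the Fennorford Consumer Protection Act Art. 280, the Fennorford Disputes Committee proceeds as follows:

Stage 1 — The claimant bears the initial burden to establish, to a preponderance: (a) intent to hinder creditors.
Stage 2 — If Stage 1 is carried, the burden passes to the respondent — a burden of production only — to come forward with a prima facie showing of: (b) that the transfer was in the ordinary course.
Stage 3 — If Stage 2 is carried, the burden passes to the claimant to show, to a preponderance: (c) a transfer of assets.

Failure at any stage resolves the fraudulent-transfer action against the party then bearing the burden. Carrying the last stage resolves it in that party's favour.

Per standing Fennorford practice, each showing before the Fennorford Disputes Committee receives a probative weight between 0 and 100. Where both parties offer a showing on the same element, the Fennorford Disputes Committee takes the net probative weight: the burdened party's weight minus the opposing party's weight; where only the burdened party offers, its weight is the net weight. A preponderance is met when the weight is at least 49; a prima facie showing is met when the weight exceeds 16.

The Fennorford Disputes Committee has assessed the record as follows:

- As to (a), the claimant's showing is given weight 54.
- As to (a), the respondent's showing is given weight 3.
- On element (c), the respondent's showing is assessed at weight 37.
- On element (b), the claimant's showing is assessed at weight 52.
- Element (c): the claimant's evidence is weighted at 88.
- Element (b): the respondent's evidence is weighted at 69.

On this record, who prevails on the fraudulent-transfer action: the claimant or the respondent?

Stage 1 — burden on claimant; standard: a preponderance (weight is at least 49).
    (a): 54 − 3 = 51 ≥ 49 [met]
  Stage 1 carried; the burden shifts to the respondent.
Stage 2 — burden on respondent; standard: a prima facie showing (weight exceeds 16).
    (b): 69 − 52 = 17 > 16 [met]
  Stage 2 is satisfied; the onus moves to the claimant.
Stage 3 — burden on claimant; standard: a preponderance (weight is at least 49).
    (c): 88 − 37 = 51 ≥ 49 [met]
  The claimant carries the last stage.
All stages carried — the claimant prevails.

claimant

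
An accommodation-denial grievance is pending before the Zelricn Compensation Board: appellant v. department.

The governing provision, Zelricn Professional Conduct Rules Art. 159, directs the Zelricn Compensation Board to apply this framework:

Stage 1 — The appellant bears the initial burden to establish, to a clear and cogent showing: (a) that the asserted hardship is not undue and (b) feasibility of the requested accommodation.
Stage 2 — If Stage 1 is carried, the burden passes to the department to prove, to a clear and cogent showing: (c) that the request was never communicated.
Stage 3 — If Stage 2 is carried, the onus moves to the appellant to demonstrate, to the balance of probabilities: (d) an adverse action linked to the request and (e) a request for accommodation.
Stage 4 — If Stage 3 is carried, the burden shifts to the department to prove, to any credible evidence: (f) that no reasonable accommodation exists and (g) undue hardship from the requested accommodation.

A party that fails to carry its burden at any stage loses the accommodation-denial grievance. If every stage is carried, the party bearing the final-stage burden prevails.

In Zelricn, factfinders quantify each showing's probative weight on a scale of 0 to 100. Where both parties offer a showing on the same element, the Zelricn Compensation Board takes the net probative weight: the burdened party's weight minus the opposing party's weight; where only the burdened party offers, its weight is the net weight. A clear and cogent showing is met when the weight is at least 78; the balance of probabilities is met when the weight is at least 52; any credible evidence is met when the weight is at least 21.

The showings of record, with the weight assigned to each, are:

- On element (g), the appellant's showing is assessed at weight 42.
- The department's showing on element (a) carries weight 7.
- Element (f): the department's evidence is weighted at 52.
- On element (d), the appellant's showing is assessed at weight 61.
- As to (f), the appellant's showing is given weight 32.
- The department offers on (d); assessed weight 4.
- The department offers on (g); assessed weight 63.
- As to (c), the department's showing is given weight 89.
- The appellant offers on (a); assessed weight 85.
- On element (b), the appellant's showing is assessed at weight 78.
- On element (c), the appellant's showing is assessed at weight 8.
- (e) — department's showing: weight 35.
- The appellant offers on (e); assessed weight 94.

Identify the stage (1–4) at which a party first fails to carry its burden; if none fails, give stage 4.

Stage 1 (appellant, a clear and cogent showing, weight is at least 78): (a) net 85−7=78 ≥ 78 — meets; (b) 78 ≥ 78 — meets.
  Stage 1 is satisfied; the onus moves to the department.
Stage 2 (department, a clear and cogent showing, weight is at least 78): (c) net 89−8=81 ≥ 78 — meets.
  Stage 2 is satisfied; the onus moves to the appellant.
Stage 3 (appellant, the balance of probabilities, weight is at least 52): (d) net 61−4=57 ≥ 52 — meets; (e) net 94−35=59 ≥ 52 — meets.
  Stage 3 is satisfied; the onus moves to the department.
Stage 4 (department, any credible evidence, weight is at least 21): (f) net 52−32=20 < 21 — fails; (g) net 63−42=21 ≥ 21 — meets.
  The department does not carry Stage 4.
The appellant prevails.

stage 4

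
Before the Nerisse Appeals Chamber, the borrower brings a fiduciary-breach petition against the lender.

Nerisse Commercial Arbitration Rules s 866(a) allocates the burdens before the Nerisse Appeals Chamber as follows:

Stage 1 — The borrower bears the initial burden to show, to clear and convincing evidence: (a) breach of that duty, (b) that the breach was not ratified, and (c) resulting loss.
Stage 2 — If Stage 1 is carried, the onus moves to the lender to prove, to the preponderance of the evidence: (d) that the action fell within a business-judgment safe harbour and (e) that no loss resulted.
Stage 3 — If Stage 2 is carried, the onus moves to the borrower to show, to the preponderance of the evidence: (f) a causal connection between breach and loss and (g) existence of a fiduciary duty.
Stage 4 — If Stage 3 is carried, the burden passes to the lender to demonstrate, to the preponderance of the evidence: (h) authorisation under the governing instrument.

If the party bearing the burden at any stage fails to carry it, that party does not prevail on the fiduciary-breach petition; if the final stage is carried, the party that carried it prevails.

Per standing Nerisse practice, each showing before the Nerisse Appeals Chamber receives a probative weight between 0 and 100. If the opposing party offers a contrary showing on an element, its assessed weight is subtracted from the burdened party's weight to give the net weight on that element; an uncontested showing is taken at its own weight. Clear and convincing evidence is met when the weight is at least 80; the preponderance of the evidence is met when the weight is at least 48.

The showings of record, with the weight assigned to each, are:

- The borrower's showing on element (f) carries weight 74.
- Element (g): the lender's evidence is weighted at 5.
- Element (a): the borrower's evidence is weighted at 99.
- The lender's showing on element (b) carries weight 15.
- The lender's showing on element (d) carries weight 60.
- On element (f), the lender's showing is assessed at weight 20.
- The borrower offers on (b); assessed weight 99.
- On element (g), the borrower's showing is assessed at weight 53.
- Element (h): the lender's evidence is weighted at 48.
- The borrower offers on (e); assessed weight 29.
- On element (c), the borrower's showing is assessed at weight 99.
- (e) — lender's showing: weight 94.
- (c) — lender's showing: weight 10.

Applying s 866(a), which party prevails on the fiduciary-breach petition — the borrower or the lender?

lender

Stage 1 — burden on borrower; standard: clear and convincing evidence (weight is at least 80).
    (a): 99 ≥ 80 [met]
    (b): 99 − 15 = 84 ≥ 80 [met]
    (c): 99 − 10 = 89 ≥ 80 [met]
  The borrower carries Stage 1; the lender now bears the burden.
Stage 2 — burden on lender; standard: the preponderance of the evidence (weight is at least 48).
    (d): 60 ≥ 48 [met]
    (e): 94 − 29 = 65 ≥ 48 [met]
  Stage 2 carried; the burden shifts to the borrower.
Stage 3 — burden on borrower; standard: the preponderance of the evidence (weight is at least 48).
    (f): 74 − 20 = 54 ≥ 48 [met]
    (g): 53 − 5 = 48 ≥ 48 [met]
  Stage 3 carried; the burden shifts to the lender.
Stage 4 — burden on lender; standard: the preponderance of the evidence (weight is at least 48).
    (h): 48 ≥ 48 [met]
  All elements met at the final stage.
Every stage carried; the lender prevails.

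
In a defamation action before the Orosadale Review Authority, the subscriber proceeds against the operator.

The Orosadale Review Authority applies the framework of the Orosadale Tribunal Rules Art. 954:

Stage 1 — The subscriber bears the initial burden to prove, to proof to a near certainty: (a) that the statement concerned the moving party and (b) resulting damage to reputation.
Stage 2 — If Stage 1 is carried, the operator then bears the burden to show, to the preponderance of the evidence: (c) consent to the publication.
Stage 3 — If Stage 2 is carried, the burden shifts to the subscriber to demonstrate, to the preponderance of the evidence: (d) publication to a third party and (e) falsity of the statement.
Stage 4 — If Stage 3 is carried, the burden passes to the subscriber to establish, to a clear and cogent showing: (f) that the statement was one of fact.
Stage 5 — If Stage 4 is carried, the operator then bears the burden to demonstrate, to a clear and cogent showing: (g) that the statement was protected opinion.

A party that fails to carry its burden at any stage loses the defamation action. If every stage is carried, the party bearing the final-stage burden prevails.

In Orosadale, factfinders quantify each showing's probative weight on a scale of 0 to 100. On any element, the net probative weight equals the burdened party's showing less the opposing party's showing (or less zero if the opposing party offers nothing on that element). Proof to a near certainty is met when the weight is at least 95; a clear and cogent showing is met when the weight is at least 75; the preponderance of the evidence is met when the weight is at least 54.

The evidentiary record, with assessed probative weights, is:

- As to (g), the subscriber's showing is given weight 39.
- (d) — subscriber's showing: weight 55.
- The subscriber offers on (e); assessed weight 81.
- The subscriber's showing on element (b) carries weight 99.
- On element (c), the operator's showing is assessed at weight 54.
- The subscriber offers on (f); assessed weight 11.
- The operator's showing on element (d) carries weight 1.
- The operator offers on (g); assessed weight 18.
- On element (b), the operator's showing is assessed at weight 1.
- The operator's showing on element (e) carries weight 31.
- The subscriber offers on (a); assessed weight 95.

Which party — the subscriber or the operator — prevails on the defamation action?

Stage 1 (subscriber, proof to a near certainty, weight is at least 95): (a) 95 ≥ 95 — meets; (b) net 99−1=98 ≥ 95 — meets.
  Stage 1 is satisfied; the onus moves to the operator.
Stage 2 (operator, the preponderance of the evidence, weight is at least 54): (c) 54 ≥ 54 — meets.
  The operator carries Stage 2; the subscriber now bears the burden.
Stage 3 (subscriber, the preponderance of the evidence, weight is at least 54): (d) net 55−1=54 ≥ 54 — meets; (e) net 81−31=50 < 54 — fails.
  Stage 3 not carried; the subscriber fails its burden.
The operator prevails.

operator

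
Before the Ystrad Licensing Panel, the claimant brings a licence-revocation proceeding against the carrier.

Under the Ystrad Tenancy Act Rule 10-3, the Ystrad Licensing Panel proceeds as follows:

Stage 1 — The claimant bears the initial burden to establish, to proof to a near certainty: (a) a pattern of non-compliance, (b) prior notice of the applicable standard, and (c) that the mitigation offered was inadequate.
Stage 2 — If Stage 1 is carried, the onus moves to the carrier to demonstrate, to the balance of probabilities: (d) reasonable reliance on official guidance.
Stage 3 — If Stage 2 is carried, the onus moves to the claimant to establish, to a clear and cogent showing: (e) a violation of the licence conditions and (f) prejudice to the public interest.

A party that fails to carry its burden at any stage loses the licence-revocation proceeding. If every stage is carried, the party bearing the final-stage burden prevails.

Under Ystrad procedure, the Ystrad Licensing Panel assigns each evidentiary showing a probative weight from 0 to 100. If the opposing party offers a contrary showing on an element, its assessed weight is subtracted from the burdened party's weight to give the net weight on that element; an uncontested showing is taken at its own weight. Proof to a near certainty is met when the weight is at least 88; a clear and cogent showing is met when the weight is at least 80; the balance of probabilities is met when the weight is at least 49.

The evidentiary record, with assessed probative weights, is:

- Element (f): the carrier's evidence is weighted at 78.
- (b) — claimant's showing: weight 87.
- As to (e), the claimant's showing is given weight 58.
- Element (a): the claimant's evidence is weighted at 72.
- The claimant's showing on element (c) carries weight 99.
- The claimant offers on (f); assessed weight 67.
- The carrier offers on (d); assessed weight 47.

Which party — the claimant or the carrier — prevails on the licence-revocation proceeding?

At Stage 1 the claimant must meet proof to a near certainty (weight is at least 88): on (a) the weight is 72, which does not reach 88, so (a) does not meet the standard; on (b) the weight is 87, < 88, so (b) does not meet the standard; on (c) the weight is 99, which does reach 88, so (c) meets the standard.
  Stage 1 not carried; the claimant fails its burden.
So the carrier prevails.

carrier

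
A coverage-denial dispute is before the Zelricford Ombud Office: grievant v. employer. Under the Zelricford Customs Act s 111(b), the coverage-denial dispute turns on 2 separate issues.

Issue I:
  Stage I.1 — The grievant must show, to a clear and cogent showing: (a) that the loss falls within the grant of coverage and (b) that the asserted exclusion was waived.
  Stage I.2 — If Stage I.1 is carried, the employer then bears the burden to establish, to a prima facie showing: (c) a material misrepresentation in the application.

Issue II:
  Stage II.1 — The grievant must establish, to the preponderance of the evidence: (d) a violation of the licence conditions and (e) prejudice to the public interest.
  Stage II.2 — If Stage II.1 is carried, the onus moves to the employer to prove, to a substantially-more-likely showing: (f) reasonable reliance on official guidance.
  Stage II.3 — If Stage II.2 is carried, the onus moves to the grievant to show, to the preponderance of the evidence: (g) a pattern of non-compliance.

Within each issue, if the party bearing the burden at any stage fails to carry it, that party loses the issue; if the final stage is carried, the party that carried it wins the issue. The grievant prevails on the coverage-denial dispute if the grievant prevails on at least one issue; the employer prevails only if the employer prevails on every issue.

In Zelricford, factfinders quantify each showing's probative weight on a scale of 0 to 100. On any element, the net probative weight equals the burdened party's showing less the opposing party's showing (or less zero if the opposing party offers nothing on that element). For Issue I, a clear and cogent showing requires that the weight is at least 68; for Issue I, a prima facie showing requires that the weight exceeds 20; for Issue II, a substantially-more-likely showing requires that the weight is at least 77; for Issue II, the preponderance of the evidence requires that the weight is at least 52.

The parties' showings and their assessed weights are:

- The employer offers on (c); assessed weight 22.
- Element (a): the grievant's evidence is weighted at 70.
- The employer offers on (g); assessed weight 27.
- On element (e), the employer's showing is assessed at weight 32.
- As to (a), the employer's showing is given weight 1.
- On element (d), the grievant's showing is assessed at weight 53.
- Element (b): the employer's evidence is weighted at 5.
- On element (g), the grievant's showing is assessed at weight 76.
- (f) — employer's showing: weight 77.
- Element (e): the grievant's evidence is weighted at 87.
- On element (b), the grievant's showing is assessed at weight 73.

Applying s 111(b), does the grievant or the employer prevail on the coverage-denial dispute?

employer

— Issue I —
Stage I.1 — burden on grievant; standard: a clear and cogent showing (weight is at least 68).
    (a): 70 − 1 = 69 ≥ 68 [met]
    (b): 73 − 5 = 68 ≥ 68 [met]
  Stage I.1 is satisfied; the onus moves to the employer.
Stage I.2 — burden on employer; standard: a prima facie showing (weight exceeds 20).
    (c): 22 > 20 [met]
  The employer carries the last stage.
All stages carried — the employer prevails on this issue.
— Issue II —
At Stage II.1 the grievant must meet the preponderance of the evidence (weight is at least 52): on (d) the weight is 53, which does reach 52, so (d) meets the standard; on (e) the weight is 87 less the opposing 32 gives net 55, ≥ 52, so (e) meets the standard.
  Stage II.1 is satisfied; the onus moves to the employer.
At Stage II.2 the employer must meet a substantially-more-likely showing (weight is at least 77): on (f) the weight is 77, which does reach 77, so (f) meets the standard.
  Stage II.2 is satisfied; the onus moves to the grievant.
At Stage II.3 the grievant must meet the preponderance of the evidence (weight is at least 52): on (g) the weight is 76 less the opposing 27 gives net 49, < 52, so (g) does not meet the standard.
  Stage II.3 not carried; the grievant fails its burden.
The analysis ends at Stage II.3; the employer prevails on this issue.
Per-issue: Issue I → employer; Issue II → employer. The grievant must prevail on at least one issue; overall, the employer prevails.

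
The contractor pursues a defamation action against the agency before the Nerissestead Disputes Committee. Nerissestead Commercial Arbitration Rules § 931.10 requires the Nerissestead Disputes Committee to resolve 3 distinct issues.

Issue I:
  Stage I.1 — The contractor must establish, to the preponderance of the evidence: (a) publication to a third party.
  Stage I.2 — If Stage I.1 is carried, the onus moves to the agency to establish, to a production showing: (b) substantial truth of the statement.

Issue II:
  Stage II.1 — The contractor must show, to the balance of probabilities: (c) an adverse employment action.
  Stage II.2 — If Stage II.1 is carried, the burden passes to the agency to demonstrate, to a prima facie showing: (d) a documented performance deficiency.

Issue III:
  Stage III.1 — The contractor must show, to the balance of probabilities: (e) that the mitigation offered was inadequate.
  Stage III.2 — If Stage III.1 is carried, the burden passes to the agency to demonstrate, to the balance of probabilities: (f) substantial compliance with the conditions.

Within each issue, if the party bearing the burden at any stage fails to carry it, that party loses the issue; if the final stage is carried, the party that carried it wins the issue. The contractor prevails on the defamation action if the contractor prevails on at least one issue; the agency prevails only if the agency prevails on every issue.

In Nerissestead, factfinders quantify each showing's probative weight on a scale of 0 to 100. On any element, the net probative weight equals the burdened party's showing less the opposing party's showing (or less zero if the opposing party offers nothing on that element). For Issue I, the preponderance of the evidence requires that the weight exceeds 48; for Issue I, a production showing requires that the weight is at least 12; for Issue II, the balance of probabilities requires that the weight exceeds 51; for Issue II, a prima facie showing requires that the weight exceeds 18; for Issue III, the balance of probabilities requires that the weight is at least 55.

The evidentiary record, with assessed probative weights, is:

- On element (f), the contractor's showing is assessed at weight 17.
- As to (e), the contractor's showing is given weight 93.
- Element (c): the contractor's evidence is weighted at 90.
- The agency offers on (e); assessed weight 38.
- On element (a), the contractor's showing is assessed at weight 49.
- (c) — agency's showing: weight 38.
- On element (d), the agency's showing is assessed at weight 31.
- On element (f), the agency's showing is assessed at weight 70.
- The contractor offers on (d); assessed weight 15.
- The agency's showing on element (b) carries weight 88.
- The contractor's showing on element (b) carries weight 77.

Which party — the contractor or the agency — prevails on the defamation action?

— Issue I —
At Stage I.1 the contractor must meet the preponderance of the evidence (weight exceeds 48): on (a) the weight is 49, which does exceed 48, so (a) meets the standard.
  Stage I.1 is satisfied; the onus moves to the agency.
At Stage I.2 the agency must meet a production showing (weight is at least 12): on (b) the weight is 88 less the opposing 77 gives net 11, which does not reach 12, so (b) does not meet the standard.
  The agency does not carry Stage I.2.
The analysis ends at Stage I.2; the contractor prevails on this issue.
— Issue II —
At Stage II.1 the contractor must meet the balance of probabilities (weight exceeds 51): on (c) the weight is 90 less the opposing 38 gives net 52, > 51, so (c) meets the standard.
  Stage II.1 is satisfied; the onus moves to the agency.
At Stage II.2 the agency must meet a prima facie showing (weight exceeds 18): on (d) the weight is 31 less the opposing 15 gives net 16, which does not exceed 18, so (d) does not meet the standard.
  Not every element is met, so the agency fails to carry Stage II.2.
The contractor prevails on this issue.
— Issue III —
Stage III.1 (contractor, the balance of probabilities, weight is at least 55): (e) net 93−38=55 ≥ 55 — meets.
  The contractor carries Stage III.1; the agency now bears the burden.
Stage III.2 (agency, the balance of probabilities, weight is at least 55): (f) net 70−17=53 < 55 — fails.
  The agency does not carry Stage III.2.
The analysis ends at Stage III.2; the contractor prevails on this issue.
Per-issue: Issue I → contractor; Issue II → contractor; Issue III → contractor. The contractor must prevail on at least one issue; overall, the contractor prevails.

contractor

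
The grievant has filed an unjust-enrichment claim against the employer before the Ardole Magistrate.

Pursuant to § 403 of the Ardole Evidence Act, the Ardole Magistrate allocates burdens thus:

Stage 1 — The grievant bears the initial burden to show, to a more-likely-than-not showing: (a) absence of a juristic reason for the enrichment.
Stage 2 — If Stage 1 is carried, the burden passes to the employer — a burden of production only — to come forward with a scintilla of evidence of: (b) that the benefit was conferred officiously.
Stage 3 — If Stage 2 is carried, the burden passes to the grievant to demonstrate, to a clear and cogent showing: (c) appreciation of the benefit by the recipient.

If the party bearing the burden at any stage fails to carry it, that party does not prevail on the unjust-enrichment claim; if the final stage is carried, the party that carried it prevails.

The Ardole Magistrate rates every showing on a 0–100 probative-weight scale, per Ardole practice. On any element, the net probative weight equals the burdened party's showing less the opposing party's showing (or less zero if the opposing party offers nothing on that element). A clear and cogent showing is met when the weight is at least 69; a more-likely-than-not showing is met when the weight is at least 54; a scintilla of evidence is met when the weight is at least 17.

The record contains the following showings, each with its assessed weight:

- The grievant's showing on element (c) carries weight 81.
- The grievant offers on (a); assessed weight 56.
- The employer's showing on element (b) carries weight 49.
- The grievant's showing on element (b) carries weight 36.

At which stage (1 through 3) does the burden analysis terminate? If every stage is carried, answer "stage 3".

At Stage 1 the grievant must meet a more-likely-than-not showing (weight is at least 54): on (a) the weight is 56, which does reach 54, so (a) meets the standard.
  All elements met. The burden passes to the employer.
At Stage 2 the employer must meet a scintilla of evidence (weight is at least 17): on (b) the weight is 49 less the opposing 36 gives net 13, which does not reach 17, so (b) does not meet the standard.
  The employer does not carry Stage 2.
The grievant prevails.

stage 2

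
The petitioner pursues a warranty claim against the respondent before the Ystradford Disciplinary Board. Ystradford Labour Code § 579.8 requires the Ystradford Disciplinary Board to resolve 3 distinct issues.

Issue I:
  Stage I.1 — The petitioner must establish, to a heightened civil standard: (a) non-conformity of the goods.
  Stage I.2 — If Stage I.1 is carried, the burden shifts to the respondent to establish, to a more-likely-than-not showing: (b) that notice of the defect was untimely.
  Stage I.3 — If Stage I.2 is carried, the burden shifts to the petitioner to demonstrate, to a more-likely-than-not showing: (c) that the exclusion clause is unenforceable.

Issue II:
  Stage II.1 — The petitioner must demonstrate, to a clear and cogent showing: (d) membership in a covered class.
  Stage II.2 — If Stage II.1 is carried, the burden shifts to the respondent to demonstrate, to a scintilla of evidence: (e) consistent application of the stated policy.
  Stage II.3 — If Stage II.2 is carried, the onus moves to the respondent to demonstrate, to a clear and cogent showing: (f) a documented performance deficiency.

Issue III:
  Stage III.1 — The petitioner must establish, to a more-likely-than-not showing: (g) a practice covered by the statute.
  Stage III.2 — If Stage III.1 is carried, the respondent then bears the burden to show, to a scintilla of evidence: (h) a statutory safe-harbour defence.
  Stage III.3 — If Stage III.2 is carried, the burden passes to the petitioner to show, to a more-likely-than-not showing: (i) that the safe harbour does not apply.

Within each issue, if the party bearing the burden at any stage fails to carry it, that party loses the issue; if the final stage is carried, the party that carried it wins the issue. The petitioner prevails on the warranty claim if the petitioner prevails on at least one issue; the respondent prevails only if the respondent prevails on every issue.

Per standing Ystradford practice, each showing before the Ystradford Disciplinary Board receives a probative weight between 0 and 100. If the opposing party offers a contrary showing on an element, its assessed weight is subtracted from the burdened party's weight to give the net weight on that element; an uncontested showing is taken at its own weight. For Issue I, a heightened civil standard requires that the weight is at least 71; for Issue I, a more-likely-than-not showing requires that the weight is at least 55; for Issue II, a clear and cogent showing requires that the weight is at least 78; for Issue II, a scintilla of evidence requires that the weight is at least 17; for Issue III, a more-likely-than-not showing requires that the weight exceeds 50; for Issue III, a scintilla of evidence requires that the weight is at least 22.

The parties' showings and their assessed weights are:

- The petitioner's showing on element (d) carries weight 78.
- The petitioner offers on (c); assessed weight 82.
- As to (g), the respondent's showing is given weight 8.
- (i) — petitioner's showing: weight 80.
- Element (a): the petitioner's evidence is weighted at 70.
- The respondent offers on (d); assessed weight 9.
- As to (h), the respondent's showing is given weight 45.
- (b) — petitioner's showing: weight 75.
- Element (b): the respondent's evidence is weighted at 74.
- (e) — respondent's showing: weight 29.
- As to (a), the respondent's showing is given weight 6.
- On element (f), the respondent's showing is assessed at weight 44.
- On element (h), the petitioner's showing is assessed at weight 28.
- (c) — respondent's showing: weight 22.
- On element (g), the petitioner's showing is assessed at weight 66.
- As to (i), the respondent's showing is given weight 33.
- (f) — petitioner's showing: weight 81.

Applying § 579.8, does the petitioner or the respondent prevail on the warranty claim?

petitioner

— Issue I —
Stage I.1 (petitioner, a heightened civil standard, weight is at least 71): (a) net 70−6=64 < 71 — fails.
  The petitioner does not carry Stage I.1.
The analysis ends at Stage I.1; the respondent prevails on this issue.
— Issue II —
Stage II.1 — burden on petitioner; standard: a clear and cogent showing (weight is at least 78).
    (d): 78 − 9 = 69 < 78 [not met]
  Not every element is met, so the petitioner fails to carry Stage II.1.
The respondent prevails on this issue.
— Issue III —
Stage III.1 — burden on petitioner; standard: a more-likely-than-not showing (weight exceeds 50).
    (g): 66 − 8 = 58 > 50 [met]
  Stage III.1 is satisfied; the onus moves to the respondent.
Stage III.2 — burden on respondent; standard: a scintilla of evidence (weight is at least 22).
    (h): 45 − 28 = 17 < 22 [not met]
  Stage III.2 not carried; the respondent fails its burden.
The analysis ends at Stage III.2; the petitioner prevails on this issue.
Per-issue: Issue I → respondent; Issue II → respondent; Issue III → petitioner. The petitioner must prevail on at least one issue; overall, the petitioner prevails.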